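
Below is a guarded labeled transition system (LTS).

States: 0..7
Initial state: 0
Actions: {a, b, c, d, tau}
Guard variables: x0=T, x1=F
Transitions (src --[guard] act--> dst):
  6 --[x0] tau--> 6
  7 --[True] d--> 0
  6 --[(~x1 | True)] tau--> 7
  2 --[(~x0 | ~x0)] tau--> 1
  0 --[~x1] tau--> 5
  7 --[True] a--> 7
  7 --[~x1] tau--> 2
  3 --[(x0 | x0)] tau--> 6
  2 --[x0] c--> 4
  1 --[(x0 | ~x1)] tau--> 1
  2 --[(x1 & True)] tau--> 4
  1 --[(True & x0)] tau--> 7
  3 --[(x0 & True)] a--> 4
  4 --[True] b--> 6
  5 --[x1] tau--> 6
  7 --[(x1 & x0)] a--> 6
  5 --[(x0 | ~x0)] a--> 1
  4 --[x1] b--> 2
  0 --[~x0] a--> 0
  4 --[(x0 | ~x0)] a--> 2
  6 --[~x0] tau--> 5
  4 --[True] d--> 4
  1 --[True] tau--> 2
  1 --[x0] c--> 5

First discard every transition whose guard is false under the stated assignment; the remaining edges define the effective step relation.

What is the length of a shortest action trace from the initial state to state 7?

Answer: 3

Trace:
Layered search for 7:
  Layer 0: {0}
  Layer 1: {5}
  Layer 2: {1}
  Layer 3: {2,7}
first hit 7 at d=3 via tau·a·tau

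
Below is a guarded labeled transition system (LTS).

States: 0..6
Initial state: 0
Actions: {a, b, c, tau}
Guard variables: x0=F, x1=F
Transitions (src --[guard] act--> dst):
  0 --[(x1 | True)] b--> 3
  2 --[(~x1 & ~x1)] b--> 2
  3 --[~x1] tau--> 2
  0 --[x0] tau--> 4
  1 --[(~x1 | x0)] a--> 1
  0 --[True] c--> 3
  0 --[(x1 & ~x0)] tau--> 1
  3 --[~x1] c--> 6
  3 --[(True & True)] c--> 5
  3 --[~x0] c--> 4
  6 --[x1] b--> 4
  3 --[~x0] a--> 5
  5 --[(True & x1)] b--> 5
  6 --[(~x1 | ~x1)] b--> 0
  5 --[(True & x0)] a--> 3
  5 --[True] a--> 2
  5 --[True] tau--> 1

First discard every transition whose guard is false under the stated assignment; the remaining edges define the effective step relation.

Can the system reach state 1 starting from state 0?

After dropping false guards: 12 live edges.
L0 = {0}
L1 = {3}  total {0,3}
L2 = {2,4,5,6}  total {0,2,3,4,5,6}
L3 = {1}  total {0,1,2,3,4,5,6}
R = {0,1,2,3,4,5,6}
trace reaching 1: b·c·tau

Answer: REACHABLE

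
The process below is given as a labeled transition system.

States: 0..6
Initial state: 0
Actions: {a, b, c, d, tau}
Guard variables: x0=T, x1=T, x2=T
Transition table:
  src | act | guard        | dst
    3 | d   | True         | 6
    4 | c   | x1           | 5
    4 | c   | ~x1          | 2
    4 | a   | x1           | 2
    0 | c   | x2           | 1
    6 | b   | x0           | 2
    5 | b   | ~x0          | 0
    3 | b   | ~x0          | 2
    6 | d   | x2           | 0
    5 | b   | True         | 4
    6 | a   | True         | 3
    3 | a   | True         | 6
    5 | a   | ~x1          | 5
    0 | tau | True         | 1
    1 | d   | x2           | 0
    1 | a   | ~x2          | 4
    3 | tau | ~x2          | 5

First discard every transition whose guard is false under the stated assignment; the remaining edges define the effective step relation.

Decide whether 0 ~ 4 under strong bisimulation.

Answer: NOT BISIMILAR

Analysis:
Compute ~ classes (split until stable):
  π0 = {{0,1,2,3,4,5,6}}
  π1 = {{0},{1},{2},{3},{4},{5},{6}}
stable after 2 split(s): 7 block(s)
0∈{0}, 4∈{4}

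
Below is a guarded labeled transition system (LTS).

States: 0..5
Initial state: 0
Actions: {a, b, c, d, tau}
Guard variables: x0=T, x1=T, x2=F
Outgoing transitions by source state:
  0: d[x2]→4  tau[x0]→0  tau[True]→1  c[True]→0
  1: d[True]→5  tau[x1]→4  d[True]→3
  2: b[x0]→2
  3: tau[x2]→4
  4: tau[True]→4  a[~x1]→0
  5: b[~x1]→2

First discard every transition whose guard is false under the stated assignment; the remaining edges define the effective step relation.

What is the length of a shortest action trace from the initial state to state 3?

Answer: 2

Trace:
Breadth-first toward 3:
  depth 0: {0}
  depth 1: {1}
  depth 2: {3,4,5}
3 enters at depth 2; path tau·d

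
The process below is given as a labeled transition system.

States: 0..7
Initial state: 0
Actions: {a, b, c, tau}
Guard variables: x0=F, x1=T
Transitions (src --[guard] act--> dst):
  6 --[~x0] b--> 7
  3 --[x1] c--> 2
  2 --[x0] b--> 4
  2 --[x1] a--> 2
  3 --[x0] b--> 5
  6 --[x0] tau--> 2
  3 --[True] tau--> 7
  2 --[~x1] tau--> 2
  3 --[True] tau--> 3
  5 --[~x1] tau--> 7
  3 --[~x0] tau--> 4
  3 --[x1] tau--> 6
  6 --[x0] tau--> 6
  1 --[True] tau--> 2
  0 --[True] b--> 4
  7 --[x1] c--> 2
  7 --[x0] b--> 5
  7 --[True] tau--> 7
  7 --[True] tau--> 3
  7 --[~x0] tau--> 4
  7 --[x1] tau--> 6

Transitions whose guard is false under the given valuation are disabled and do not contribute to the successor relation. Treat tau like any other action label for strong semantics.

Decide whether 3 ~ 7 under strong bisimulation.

Answer: BISIMILAR

Analysis:
Compute ~ classes (split until stable):
  round 0: {{0,1,2,3,4,5,6,7}}
  round 1: {{0,6},{1},{2},{3,7},{4,5}}
  round 2: {{0},{1},{2},{3,7},{4,5},{6}}
stable after 3 split(s): 6 block(s)
[3]={3,7}  [7]={3,7}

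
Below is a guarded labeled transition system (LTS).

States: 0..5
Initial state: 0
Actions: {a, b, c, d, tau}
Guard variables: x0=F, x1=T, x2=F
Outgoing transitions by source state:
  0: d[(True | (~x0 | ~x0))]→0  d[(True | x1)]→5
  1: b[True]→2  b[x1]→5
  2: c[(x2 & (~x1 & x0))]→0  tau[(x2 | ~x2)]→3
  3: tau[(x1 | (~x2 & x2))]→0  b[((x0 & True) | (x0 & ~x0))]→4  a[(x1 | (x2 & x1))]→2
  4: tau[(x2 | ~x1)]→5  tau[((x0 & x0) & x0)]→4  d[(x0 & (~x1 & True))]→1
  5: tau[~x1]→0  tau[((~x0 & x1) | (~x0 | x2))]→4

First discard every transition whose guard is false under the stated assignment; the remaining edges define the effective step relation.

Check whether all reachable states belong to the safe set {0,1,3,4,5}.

Allowed set {0,1,3,4,5}
Reach set: {0,4,5}
  0: ✓
  4: ✓
  5: ✓

Answer: INVARIANT HOLDS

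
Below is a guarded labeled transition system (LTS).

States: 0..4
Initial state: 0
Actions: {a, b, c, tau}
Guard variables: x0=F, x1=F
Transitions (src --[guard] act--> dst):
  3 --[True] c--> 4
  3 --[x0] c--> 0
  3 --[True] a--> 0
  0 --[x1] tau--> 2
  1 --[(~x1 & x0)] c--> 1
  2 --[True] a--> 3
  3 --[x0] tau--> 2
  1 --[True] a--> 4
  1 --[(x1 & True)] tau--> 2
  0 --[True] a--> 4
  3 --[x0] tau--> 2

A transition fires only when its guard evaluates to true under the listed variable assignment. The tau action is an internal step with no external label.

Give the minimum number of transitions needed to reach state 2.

Answer: UNREACHABLE

Analysis:
Breadth-first toward 2:
  depth 0: {0}
  depth 1: {4}
2 never appears.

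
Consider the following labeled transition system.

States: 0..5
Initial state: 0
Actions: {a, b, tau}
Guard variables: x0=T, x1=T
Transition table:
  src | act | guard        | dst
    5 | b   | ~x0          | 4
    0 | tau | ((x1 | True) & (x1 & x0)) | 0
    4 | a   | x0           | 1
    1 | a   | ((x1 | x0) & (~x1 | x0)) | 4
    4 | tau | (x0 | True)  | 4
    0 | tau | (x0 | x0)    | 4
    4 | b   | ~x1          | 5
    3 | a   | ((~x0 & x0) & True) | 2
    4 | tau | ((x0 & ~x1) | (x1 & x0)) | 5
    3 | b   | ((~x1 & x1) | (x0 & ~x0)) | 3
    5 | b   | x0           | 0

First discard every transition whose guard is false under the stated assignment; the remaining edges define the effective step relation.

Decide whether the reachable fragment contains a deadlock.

R = {0,1,4,5}
  0: tau→0  tau→4  [2 out]
  1: a→4  [1 out]
  4: a→1  tau→4  tau→5  [3 out]
  5: b→0  [1 out]

Answer: DEADLOCK-FREE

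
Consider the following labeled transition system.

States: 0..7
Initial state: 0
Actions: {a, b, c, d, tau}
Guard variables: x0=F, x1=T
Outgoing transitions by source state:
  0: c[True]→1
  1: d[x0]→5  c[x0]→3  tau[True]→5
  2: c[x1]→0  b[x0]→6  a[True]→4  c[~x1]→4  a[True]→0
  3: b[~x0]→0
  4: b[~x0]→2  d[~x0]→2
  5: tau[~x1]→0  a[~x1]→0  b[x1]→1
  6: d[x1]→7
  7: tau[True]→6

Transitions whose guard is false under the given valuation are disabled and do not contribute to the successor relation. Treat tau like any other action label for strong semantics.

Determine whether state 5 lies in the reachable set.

Answer: REACHABLE

Working:
11 transition(s) survive guard evaluation.
depth 0: {0}
depth 1: {1}  now seen {0,1}
depth 2: {5}  now seen {0,1,5}
R = {0,1,5}
Path to 5: c·tau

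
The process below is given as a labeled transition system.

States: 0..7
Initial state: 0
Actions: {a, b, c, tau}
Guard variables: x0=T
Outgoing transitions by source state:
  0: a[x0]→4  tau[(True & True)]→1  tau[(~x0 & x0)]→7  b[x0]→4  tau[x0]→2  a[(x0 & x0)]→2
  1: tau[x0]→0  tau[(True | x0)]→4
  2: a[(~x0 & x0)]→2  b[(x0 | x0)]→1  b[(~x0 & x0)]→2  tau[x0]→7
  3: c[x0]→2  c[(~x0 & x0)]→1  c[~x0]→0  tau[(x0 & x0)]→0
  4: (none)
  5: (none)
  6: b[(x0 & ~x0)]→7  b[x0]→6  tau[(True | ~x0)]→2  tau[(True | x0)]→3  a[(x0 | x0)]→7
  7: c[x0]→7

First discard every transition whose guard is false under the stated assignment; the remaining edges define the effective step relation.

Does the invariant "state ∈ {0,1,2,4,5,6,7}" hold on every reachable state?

Answer: INVARIANT HOLDS

Analysis:
Allowed set {0,1,2,4,5,6,7}
Reach set: {0,1,2,4,7}
  0: ✓
  1: ✓
  2: ✓
  4: ✓
  7: ✓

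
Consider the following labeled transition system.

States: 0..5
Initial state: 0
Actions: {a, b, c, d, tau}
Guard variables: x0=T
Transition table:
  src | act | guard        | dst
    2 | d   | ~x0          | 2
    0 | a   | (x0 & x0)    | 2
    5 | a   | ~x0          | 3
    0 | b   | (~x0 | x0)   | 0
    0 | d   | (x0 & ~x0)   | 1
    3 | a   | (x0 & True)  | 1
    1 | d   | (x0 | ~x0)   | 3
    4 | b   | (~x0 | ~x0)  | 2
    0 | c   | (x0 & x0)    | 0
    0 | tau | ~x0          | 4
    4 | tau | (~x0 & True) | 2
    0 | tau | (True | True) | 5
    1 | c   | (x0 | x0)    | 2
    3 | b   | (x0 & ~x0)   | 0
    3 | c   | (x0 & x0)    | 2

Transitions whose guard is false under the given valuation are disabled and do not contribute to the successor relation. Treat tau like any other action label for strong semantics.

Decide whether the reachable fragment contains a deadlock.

Answer: DEADLOCK at state 2

Trace:
R = {0,2,5}
  0: a→2  b→0  c→0  tau→5  [4 out]
  2: ∅  [deadlock]
  5: ∅  [deadlock]
Path to 2: a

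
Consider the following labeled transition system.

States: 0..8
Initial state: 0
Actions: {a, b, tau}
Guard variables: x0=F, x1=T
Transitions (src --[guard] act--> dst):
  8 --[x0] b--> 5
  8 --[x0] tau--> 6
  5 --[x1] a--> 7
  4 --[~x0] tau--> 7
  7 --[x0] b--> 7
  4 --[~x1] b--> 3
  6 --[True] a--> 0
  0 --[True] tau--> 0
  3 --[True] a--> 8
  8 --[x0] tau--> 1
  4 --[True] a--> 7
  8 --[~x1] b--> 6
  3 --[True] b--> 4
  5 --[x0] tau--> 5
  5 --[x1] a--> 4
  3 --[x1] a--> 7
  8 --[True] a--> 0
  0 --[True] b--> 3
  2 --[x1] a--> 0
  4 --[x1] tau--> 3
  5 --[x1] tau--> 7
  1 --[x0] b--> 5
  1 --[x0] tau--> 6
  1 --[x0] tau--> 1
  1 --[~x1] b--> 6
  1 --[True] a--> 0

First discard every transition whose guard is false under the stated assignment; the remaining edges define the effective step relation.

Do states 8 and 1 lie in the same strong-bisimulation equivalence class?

Answer: BISIMILAR

Trace:
Refine partition for ~:
  P[0] = {{0,1,2,3,4,5,6,7,8}}
  P[1] = {{0},{1,2,6,8},{3},{4,5},{7}}
  P[2] = {{0},{1,2,6,8},{3},{4},{5},{7}}
6 equivalence class(es) (converged in 3)
[8]={1,2,6,8}  [1]={1,2,6,8}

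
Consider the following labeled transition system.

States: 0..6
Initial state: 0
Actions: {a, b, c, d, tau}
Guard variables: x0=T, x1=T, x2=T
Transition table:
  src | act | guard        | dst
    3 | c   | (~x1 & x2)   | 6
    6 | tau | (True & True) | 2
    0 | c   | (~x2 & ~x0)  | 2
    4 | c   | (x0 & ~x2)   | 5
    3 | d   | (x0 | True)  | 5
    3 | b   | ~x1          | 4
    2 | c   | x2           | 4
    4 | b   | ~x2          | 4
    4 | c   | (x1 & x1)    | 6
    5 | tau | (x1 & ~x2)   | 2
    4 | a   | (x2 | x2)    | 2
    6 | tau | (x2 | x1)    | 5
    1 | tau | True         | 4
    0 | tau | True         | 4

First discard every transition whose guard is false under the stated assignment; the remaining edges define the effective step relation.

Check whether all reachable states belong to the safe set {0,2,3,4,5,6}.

Inv-set: {0,2,3,4,5,6}
R = {0,2,4,5,6}
  0: ok
  2: ok
  4: ok
  5: ok
  6: ok

Answer: INVARIANT HOLDS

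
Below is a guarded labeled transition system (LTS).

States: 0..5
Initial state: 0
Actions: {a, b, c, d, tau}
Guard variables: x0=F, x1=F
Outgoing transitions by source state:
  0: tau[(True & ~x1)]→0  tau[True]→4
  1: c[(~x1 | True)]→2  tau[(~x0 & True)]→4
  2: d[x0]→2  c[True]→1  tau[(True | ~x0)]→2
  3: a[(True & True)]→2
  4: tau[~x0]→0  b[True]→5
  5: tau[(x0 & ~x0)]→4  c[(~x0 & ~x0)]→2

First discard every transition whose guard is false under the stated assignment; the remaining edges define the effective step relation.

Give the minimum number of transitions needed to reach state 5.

Answer: 2

Trace:
Layered search for 5:
  depth 0: {0}
  depth 1: {4}
  depth 2: {5}
first hit 5 at d=2 via tau·b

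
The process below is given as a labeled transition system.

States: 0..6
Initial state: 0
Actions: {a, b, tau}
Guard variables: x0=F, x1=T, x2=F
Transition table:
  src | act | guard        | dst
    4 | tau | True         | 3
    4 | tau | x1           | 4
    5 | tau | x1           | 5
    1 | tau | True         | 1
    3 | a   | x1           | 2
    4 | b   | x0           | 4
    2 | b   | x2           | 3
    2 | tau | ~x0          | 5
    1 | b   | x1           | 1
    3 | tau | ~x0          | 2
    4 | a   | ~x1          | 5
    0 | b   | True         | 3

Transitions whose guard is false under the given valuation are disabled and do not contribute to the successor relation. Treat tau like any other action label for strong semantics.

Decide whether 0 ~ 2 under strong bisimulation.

Answer: NOT BISIMILAR

Working:
Bisimulation quotient by refinement:
  round 0: {{0,1,2,3,4,5,6}}
  round 1: {{0},{1},{2,4,5},{3},{6}}
  round 2: {{0},{1},{2,5},{3},{4},{6}}
Fixed point at round 3; 6 class(es).
class of 0: {0}; class of 2: {2,5}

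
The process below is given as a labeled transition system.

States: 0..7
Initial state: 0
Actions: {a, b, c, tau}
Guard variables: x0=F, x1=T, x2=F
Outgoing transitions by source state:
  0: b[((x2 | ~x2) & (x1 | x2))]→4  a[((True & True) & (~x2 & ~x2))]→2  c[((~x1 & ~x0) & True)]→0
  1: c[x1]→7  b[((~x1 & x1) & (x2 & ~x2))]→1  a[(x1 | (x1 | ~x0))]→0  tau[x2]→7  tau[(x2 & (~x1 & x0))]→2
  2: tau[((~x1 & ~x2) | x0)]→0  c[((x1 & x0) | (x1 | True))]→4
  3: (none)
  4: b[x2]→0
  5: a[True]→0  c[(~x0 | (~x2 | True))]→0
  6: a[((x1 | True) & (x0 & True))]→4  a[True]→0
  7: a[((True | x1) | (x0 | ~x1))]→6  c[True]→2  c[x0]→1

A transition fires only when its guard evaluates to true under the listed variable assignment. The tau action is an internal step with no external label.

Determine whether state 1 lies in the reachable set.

After dropping false guards: 10 live edges.
depth 0: {0}
depth 1: {2,4}  total {0,2,4}
Reachable = {0,2,4}

Answer: UNREACHABLE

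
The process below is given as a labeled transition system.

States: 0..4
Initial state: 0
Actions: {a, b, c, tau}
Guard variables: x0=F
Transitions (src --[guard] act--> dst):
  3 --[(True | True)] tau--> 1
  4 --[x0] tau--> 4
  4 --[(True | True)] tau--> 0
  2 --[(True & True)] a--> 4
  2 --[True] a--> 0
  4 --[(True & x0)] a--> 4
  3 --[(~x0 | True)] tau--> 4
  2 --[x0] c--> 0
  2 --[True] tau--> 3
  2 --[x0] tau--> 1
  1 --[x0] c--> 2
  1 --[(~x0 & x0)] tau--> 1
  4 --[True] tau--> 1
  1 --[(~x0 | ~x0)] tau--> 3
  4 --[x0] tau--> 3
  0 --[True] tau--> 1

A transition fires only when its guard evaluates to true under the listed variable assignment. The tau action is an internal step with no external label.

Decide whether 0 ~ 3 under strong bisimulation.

Answer: BISIMILAR

Trace:
Compute ~ classes (split until stable):
  P[0] = {{0,1,2,3,4}}
  P[1] = {{0,1,3,4},{2}}
2 equivalence class(es) (converged in 2)
class of 0: {0,1,3,4}; class of 3: {0,1,3,4}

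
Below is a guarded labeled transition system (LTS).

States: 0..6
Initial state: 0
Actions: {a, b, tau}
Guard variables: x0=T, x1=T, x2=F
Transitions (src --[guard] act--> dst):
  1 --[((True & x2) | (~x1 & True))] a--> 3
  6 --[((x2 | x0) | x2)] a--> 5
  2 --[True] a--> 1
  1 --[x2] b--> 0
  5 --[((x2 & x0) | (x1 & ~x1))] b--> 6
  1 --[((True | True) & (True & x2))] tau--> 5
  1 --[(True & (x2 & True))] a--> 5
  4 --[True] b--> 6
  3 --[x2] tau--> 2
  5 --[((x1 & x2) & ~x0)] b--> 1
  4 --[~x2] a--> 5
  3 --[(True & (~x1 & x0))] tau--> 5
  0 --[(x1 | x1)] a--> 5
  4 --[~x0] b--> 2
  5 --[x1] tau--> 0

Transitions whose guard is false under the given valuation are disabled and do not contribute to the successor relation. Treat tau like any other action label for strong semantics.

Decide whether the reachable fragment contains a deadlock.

Answer: DEADLOCK-FREE

Working:
Reach set: {0,5}
  0: a→5  [deg 1]
  5: tau→0  [deg 1]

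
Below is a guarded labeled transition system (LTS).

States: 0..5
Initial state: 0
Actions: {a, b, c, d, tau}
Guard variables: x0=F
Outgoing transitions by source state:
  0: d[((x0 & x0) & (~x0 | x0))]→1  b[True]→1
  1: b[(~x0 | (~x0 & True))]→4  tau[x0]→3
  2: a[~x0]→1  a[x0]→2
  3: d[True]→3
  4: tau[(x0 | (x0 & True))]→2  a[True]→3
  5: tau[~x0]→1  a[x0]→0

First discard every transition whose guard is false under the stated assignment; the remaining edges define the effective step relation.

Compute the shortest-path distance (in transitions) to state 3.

Breadth-first toward 3:
  Layer 0: {0}
  Layer 1: {1}
  Layer 2: {4}
  Layer 3: {3}
first hit 3 at d=3 via b·b·a

Answer: 3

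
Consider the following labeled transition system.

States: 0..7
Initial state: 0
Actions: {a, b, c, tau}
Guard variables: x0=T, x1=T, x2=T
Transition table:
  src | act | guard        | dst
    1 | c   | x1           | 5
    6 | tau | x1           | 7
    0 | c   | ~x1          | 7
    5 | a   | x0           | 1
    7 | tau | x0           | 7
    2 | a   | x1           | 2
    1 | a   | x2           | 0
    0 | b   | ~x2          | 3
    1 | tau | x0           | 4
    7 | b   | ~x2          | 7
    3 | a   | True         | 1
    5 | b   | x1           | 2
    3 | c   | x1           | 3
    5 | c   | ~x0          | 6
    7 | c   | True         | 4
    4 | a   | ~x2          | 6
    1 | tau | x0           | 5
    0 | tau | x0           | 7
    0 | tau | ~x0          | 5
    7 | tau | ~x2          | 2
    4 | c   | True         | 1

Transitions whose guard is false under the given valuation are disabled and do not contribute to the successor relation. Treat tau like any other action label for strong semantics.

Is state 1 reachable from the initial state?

After dropping false guards: 14 live edges.
Layer 0: {0}
Layer 1: {7}  total {0,7}
Layer 2: {4}  total {0,4,7}
Layer 3: {1}  total {0,1,4,7}
Layer 4: {5}  total {0,1,4,5,7}
Layer 5: {2}  total {0,1,2,4,5,7}
R = {0,1,2,4,5,7}
Path to 1: tau·c·c

Answer: REACHABLE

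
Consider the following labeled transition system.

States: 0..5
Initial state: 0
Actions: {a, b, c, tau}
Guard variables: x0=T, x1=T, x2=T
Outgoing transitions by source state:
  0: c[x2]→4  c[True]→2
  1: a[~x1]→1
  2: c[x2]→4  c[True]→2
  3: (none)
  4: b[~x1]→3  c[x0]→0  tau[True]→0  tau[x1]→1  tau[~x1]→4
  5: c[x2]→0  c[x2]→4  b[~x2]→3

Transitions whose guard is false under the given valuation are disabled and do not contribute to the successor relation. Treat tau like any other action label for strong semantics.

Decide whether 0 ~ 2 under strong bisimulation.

Answer: BISIMILAR

Trace:
Bisimulation quotient by refinement:
  round 0: {{0,1,2,3,4,5}}
  round 1: {{0,2,5},{1,3},{4}}
Fixed point at round 2; 3 class(es).
class of 0: {0,2,5}; class of 2: {0,2,5}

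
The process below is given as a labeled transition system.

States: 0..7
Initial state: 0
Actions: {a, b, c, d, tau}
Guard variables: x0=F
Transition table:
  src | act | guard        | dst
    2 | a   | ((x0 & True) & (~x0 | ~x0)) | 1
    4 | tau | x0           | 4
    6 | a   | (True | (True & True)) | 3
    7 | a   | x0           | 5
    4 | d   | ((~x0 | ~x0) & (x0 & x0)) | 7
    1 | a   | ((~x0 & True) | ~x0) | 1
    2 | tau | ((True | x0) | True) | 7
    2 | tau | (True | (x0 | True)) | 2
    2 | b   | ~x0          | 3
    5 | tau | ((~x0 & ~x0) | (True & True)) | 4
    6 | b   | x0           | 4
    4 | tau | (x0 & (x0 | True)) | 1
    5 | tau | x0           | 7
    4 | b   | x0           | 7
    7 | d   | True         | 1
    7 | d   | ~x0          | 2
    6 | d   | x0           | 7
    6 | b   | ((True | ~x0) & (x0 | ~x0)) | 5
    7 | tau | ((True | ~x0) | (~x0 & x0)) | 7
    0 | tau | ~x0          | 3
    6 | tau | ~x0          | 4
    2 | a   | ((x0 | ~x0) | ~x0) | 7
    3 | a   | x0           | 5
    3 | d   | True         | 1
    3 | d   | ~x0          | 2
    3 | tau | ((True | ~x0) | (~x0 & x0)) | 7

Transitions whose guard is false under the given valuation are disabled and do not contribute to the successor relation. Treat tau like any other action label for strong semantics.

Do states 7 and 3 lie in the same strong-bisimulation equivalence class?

Bisimulation quotient by refinement:
  round 0: {{0,1,2,3,4,5,6,7}}
  round 1: {{0,5},{1},{2,6},{3,7},{4}}
  round 2: {{0},{1},{2},{3,7},{4},{5},{6}}
Fixed point at round 3; 7 class(es).
[7]={3,7}  [3]={3,7}

Answer: BISIMILAR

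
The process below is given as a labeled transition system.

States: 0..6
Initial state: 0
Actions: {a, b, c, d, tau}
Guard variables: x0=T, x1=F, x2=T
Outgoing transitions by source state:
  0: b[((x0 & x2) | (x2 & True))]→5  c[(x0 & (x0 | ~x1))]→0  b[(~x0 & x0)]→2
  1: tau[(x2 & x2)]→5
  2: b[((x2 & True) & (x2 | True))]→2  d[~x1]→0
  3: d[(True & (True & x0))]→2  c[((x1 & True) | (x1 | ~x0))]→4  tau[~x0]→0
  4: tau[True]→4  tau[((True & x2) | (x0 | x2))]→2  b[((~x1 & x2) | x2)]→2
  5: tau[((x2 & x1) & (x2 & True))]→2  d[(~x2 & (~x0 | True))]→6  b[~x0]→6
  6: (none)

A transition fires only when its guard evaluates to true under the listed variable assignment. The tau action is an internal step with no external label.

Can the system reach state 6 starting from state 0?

After dropping false guards: 9 live edges.
depth 0: {0}
depth 1: {5}  total {0,5}
Reachable = {0,5}

Answer: UNREACHABLE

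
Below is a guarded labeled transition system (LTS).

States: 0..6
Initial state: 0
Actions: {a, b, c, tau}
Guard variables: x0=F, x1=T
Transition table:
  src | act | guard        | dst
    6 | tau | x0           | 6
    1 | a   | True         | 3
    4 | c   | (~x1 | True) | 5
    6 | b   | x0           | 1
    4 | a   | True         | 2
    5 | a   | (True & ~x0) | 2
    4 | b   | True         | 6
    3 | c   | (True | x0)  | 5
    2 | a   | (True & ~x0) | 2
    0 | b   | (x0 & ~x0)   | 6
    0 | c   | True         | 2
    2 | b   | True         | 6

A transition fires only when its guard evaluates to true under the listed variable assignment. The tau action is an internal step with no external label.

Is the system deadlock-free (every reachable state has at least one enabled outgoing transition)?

R = {0,2,6}
  0: c→2  [1 exit(s)]
  2: a→2  b→6  [2 exit(s)]
  6: ∅  [no exit]
trace reaching 6: c·b

Answer: DEADLOCK at state 6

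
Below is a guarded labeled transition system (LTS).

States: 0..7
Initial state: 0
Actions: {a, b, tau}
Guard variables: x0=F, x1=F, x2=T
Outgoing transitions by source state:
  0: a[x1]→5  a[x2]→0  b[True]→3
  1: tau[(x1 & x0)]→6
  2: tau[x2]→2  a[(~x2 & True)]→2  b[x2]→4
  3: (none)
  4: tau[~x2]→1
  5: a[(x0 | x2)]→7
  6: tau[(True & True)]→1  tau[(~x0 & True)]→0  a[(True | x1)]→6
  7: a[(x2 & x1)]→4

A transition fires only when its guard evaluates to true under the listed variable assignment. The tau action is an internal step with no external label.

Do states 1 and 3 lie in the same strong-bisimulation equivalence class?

Bisimulation quotient by refinement:
  π0 = {{0,1,2,3,4,5,6,7}}
  π1 = {{0},{1,3,4,7},{2},{5},{6}}
stable after 2 split(s): 5 block(s)
[1]={1,3,4,7}  [3]={1,3,4,7}

Answer: BISIMILAR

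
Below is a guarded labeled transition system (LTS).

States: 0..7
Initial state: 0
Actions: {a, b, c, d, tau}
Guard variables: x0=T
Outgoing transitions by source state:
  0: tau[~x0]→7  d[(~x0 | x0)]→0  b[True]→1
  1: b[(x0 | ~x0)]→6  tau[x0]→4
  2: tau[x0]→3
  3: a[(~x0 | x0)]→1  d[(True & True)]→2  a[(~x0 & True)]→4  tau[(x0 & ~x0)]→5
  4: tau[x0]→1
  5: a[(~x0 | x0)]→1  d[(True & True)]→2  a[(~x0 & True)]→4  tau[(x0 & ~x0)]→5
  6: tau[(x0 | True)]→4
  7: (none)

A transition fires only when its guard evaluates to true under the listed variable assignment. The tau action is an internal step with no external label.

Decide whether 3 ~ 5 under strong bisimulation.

Answer: BISIMILAR

Working:
Refine partition for ~:
  π0 = {{0,1,2,3,4,5,6,7}}
  π1 = {{0},{1},{2,4,6},{3,5},{7}}
  π2 = {{0},{1},{2},{3,5},{4},{6},{7}}
Fixed point at round 3; 7 class(es).
class of 3: {3,5}; class of 5: {3,5}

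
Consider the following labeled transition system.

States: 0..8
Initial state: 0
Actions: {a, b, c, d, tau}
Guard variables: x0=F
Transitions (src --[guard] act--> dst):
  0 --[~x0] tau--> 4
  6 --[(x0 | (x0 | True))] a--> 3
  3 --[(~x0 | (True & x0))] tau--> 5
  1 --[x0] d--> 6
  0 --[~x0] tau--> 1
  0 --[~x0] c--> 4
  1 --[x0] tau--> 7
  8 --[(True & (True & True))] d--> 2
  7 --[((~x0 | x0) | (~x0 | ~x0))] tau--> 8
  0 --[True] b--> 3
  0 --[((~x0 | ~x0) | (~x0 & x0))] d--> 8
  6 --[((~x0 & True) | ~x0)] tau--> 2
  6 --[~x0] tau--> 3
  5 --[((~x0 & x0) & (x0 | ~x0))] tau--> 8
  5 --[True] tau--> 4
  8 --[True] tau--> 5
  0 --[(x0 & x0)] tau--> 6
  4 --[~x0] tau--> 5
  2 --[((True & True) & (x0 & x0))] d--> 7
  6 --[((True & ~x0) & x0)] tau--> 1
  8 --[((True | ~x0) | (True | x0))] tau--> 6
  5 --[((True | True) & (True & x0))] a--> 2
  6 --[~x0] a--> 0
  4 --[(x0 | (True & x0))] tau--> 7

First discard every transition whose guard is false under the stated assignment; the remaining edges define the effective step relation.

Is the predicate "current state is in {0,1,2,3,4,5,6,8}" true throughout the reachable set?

Answer: INVARIANT HOLDS

Analysis:
Safe = {0,1,2,3,4,5,6,8}
Reachable = {0,1,2,3,4,5,6,8}
  0: safe
  1: safe
  2: safe
  3: safe
  4: safe
  5: safe
  6: safe
  8: safe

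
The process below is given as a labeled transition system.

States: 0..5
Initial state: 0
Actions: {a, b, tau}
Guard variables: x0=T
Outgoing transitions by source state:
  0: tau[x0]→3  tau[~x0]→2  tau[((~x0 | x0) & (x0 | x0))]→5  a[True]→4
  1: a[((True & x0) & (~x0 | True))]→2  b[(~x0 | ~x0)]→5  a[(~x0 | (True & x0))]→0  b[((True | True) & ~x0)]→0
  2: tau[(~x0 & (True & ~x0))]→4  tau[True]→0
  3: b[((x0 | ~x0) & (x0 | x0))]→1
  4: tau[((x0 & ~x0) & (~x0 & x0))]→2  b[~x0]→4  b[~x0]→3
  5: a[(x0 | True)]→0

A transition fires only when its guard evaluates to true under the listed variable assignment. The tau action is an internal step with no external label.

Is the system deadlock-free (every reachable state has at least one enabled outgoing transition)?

R = {0,1,2,3,4,5}
  0: a→4  tau→3  tau→5  [3 out]
  1: a→0  a→2  [2 out]
  2: tau→0  [1 out]
  3: b→1  [1 out]
  4: ∅  [STUCK]
  5: a→0  [1 out]
Path to 4: a

Answer: DEADLOCK at state 4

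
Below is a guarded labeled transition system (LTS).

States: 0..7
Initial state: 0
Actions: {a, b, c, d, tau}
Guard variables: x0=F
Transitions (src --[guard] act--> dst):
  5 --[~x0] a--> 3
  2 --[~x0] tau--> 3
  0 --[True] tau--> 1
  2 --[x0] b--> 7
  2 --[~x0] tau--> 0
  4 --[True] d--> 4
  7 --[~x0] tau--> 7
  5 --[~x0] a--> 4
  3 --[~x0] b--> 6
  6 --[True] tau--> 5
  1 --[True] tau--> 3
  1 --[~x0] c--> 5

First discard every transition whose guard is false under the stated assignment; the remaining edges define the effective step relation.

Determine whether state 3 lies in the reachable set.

Answer: REACHABLE

Trace:
After dropping false guards: 11 live edges.
Layer 0: {0}
Layer 1: {1}  now seen {0,1}
Layer 2: {3,5}  now seen {0,1,3,5}
Layer 3: {4,6}  now seen {0,1,3,4,5,6}
R = {0,1,3,4,5,6}
trace reaching 3: tau·tau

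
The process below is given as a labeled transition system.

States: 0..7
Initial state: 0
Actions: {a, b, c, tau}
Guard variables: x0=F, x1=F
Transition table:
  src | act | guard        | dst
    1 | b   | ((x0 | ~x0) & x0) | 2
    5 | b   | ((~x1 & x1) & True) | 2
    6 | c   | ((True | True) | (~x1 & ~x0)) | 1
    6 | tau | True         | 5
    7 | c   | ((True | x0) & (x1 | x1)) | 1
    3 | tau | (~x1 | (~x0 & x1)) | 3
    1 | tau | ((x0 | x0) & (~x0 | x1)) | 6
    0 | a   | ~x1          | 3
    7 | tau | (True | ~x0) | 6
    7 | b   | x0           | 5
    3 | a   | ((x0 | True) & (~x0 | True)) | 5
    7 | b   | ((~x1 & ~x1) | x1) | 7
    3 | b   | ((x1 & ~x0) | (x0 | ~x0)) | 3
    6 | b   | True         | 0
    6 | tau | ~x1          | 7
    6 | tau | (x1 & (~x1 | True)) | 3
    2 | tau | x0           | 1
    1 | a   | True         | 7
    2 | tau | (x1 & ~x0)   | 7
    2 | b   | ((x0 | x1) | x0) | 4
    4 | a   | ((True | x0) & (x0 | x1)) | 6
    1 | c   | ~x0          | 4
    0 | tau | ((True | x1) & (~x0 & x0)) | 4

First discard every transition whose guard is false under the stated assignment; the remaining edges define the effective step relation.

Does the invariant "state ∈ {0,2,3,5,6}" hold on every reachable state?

Inv-set: {0,2,3,5,6}
Reachable = {0,3,5}
  0: ✓
  3: ✓
  5: ✓

Answer: INVARIANT HOLDS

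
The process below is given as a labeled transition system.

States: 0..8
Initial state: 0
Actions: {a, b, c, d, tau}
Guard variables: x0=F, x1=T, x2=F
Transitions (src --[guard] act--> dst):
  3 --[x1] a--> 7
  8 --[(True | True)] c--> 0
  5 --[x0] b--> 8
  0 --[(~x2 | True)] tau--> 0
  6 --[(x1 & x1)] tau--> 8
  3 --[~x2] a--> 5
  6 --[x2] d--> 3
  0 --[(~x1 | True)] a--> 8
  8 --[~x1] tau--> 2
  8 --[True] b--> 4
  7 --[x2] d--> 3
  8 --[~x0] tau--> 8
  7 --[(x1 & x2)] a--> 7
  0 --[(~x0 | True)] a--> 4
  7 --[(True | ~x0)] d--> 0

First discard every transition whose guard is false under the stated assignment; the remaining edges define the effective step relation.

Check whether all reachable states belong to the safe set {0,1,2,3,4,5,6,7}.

Answer: INVARIANT VIOLATED at state 8

Trace:
Safe = {0,1,2,3,4,5,6,7}
Reachable = {0,4,8}
  0: ok
  4: ok
  8: ✗ unsafe
reach 8 via a — violates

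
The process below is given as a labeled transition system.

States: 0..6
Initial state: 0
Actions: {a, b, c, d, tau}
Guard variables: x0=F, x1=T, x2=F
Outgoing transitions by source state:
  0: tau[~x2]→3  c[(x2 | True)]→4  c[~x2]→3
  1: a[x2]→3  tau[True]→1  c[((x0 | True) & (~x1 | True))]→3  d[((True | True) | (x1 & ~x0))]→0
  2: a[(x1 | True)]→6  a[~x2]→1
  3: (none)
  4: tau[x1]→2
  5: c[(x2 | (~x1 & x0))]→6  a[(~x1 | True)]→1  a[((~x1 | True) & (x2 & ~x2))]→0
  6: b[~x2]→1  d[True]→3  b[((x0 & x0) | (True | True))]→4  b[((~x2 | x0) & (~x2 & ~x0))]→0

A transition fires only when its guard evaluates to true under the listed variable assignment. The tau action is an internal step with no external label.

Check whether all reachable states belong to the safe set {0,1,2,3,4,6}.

Inv-set: {0,1,2,3,4,6}
Reachable = {0,1,2,3,4,6}
  0: ✓
  1: ✓
  2: ✓
  3: ✓
  4: ✓
  6: ✓

Answer: INVARIANT HOLDS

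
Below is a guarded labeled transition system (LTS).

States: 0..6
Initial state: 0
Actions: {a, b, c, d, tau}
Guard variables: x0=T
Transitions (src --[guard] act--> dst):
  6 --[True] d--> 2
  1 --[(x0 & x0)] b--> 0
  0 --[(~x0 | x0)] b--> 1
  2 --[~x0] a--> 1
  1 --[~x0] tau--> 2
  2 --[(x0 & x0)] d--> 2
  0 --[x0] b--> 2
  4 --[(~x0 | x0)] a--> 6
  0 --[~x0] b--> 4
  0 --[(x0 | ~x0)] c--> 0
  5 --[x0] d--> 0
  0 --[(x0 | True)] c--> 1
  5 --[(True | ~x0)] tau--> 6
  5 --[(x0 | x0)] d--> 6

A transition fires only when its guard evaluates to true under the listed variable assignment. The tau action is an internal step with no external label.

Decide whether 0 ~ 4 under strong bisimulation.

Answer: NOT BISIMILAR

Trace:
Compute ~ classes (split until stable):
  round 0: {{0,1,2,3,4,5,6}}
  round 1: {{0},{1},{2,6},{3},{4},{5}}
stable after 2 split(s): 6 block(s)
0∈{0}, 4∈{4}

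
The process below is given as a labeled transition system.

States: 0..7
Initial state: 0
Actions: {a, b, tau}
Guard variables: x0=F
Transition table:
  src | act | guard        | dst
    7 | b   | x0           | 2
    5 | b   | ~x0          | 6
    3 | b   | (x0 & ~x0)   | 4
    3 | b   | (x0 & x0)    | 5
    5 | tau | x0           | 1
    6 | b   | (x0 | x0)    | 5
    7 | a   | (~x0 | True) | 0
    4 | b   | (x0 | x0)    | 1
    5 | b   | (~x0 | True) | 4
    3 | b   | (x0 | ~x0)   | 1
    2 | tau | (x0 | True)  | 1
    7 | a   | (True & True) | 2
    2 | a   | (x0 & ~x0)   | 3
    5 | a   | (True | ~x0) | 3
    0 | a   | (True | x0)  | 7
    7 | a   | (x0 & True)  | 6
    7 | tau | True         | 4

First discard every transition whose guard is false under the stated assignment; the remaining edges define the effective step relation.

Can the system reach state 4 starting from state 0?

Answer: REACHABLE

Working:
Guard filter leaves 9 enabled edge(s).
Layer 0: {0}
Layer 1: {7}  now seen {0,7}
Layer 2: {2,4}  now seen {0,2,4,7}
Layer 3: {1}  now seen {0,1,2,4,7}
Reach set: {0,1,2,4,7}
Path to 4: a·tau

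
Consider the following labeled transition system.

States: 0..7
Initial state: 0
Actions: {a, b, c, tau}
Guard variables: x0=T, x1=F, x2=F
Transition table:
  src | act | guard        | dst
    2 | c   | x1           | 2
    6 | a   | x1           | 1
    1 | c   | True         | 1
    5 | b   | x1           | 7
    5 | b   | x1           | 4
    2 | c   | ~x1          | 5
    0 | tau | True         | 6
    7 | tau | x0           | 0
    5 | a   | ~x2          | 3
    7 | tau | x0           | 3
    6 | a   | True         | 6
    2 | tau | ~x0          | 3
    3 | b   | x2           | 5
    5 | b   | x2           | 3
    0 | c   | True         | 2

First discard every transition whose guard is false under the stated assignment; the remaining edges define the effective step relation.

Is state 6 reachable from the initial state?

Answer: REACHABLE

Analysis:
After dropping false guards: 8 live edges.
L0 = {0}
L1 = {2,6}  cumulative {0,2,6}
L2 = {5}  cumulative {0,2,5,6}
L3 = {3}  cumulative {0,2,3,5,6}
R = {0,2,3,5,6}
trace reaching 6: tau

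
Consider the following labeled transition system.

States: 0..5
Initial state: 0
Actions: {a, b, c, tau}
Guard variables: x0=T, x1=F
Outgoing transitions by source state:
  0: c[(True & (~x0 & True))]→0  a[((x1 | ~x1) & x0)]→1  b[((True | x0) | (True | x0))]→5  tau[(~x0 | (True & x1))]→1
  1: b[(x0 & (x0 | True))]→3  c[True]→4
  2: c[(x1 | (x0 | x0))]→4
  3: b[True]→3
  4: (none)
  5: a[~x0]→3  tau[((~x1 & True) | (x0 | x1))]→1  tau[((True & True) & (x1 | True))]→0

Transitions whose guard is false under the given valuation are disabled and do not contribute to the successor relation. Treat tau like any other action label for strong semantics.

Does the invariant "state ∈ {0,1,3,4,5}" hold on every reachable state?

Safe = {0,1,3,4,5}
R = {0,1,3,4,5}
  0: safe
  1: safe
  3: safe
  4: safe
  5: safe

Answer: INVARIANT HOLDS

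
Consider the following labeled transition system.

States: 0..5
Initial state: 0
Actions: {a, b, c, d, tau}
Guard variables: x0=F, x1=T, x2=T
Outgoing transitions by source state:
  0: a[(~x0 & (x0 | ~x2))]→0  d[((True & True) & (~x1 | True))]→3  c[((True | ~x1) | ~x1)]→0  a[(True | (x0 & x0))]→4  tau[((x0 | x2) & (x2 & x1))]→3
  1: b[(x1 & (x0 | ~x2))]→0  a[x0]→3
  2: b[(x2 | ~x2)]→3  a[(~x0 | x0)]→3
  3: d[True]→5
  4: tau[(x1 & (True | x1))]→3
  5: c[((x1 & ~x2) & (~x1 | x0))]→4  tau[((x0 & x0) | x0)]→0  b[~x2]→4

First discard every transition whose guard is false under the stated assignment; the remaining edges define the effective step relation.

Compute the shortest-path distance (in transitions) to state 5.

Layered search for 5:
  depth 0: {0}
  depth 1: {3,4}
  depth 2: {5}
5 enters at depth 2; path d·d

Answer: 2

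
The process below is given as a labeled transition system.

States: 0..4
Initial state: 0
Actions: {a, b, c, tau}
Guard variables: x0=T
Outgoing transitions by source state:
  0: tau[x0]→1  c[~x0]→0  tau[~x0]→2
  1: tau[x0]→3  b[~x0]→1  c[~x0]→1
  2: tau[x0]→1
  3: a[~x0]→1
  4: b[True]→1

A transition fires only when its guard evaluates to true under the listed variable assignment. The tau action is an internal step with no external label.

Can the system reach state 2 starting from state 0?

Answer: UNREACHABLE

Analysis:
4 transition(s) survive guard evaluation.
depth 0: {0}
depth 1: {1}  now seen {0,1}
depth 2: {3}  now seen {0,1,3}
Reachable = {0,1,3}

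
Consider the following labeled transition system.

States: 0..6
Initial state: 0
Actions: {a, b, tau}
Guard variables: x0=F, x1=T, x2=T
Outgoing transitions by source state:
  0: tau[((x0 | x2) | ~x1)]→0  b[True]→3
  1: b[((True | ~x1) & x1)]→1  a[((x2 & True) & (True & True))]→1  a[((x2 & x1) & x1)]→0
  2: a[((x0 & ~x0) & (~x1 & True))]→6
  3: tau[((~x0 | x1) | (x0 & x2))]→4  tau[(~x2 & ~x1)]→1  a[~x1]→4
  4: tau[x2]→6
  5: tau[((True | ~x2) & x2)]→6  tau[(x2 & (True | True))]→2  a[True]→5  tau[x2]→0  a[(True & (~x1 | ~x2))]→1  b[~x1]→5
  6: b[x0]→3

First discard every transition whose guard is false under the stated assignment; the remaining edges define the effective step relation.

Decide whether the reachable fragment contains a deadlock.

Answer: DEADLOCK at state 6

Trace:
Reachable = {0,3,4,6}
  0: b→3  tau→0  [2 out]
  3: tau→4  [1 out]
  4: tau→6  [1 out]
  6: ∅  [deadlock]
trace reaching 6: b·tau·tau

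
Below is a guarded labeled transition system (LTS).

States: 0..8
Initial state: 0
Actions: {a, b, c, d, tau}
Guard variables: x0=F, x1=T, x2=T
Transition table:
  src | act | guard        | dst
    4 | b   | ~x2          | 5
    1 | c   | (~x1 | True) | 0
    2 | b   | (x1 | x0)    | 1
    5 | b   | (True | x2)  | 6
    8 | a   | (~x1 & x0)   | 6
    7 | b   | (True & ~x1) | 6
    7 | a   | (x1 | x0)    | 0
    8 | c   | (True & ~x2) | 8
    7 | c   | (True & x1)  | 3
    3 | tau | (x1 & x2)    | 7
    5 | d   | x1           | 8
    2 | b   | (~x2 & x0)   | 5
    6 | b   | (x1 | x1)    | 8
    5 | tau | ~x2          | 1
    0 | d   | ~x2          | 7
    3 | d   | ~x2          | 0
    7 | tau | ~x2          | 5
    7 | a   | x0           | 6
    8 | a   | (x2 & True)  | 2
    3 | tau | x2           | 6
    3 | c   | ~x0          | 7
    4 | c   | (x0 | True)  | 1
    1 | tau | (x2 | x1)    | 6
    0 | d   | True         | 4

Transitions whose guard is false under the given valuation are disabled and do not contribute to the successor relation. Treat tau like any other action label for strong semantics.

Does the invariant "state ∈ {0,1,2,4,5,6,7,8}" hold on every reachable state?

Safe = {0,1,2,4,5,6,7,8}
Reachable = {0,1,2,4,6,8}
  0: ok
  1: ok
  2: ok
  4: ok
  6: ok
  8: ok

Answer: INVARIANT HOLDS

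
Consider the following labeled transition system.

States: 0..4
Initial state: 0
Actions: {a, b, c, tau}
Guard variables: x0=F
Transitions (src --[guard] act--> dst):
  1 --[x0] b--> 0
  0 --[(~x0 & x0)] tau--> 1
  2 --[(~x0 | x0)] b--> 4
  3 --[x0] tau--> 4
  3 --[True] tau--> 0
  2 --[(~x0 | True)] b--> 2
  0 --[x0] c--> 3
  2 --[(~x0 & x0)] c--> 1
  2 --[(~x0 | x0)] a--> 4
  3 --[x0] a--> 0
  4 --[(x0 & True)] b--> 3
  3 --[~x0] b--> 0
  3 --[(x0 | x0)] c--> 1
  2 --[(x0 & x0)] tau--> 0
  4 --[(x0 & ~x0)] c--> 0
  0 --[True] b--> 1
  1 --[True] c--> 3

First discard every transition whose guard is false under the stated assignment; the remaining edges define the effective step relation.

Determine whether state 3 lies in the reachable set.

Answer: REACHABLE

Trace:
7 transition(s) survive guard evaluation.
depth 0: {0}
depth 1: {1}  total {0,1}
depth 2: {3}  total {0,1,3}
R = {0,1,3}
witness 3: b·c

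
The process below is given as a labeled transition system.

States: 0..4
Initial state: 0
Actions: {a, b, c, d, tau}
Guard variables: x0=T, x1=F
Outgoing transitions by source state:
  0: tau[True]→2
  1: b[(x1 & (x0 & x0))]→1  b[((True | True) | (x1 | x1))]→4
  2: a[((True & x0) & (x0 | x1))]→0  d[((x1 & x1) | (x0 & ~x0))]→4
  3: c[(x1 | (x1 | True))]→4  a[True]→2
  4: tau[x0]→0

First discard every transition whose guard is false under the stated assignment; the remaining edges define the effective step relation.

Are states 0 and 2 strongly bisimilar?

Answer: NOT BISIMILAR

Trace:
Refine partition for ~:
  round 0: {{0,1,2,3,4}}
  round 1: {{0,4},{1},{2},{3}}
  round 2: {{0},{1},{2},{3},{4}}
Fixed point at round 3; 5 class(es).
[0]={0}  [2]={2}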